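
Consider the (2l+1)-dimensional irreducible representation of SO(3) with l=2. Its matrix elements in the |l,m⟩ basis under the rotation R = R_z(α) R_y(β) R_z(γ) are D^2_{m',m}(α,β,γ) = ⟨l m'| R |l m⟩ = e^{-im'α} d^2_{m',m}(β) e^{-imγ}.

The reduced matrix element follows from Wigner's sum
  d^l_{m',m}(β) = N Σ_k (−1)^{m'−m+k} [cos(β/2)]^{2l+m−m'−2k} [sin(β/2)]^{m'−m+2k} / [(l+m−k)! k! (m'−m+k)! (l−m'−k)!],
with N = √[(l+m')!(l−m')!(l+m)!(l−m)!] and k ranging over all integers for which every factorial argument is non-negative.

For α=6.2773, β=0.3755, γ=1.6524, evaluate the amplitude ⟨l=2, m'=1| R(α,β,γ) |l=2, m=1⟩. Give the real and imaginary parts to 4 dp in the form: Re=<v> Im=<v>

First d^2_{1,1}(β=0.3755), then the phase factors e^{-i(1)α} and e^{-i(1)γ}:
With c≡cos(β/2)=0.982427 and s≡sin(β/2)=0.186649, N=[6·1·6·1]^{1/2}=6.000000
k: max(0,(1)−(1))=0 … min(2+(1),2−(1))=1
  k=0: (−1)^0·6.0000/(6)·0.9824^4·0.1866^0 = +0.931538
  k=1: (−1)^1·6.0000/(2)·0.9824^2·0.1866^2 = -0.100872
d^2_{1,1}(0.3755) = +0.931538 -0.100872 = +0.830666
Attach z-rotation phases: D = e^{-i(1)(6.2773)}·(+0.830666)·e^{-i(1)(1.6524)} = -0.062837-0.828286i

Re=-0.0628 Im=-0.8283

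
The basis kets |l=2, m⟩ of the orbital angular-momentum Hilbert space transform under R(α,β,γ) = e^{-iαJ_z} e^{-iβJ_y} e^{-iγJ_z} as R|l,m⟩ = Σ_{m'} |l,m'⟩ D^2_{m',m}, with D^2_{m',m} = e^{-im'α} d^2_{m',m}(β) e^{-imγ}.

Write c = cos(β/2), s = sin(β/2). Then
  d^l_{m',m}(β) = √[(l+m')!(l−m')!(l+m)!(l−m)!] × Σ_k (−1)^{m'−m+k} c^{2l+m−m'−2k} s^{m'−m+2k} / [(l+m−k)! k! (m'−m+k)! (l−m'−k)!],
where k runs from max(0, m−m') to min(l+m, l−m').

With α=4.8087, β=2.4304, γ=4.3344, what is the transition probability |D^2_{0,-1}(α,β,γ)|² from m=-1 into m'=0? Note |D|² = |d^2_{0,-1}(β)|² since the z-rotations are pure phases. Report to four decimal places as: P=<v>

D^2_{0,-1}(4.8087,2.4304,4.3344) = e^{-i·0·4.8087}·d^2_{0,-1}(2.4304)·e^{-i·-1·4.3344}. Compute d first:
c=cos(2.4304/2)=0.348149, s=sin(2.4304/2)=0.937439; N=√[2·2·1·6]=4.898979
k: max(0,(-1)−(0))=0 … min(2+(-1),2−(0))=1
  k=0: (−1)^1·4.8990/(2)·0.3481^3·0.9374^1 = -0.096898
  k=1: (−1)^2·4.8990/(2)·0.3481^1·0.9374^3 = +0.702539
d^2_{0,-1}(2.4304) = -0.096898 +0.702539 = +0.605641
|D^2_{0,-1}|² = |d^2_{0,-1}(β)|² = (+0.605641)² = 0.366801 (the z-rotation phases have unit modulus)

P=0.3668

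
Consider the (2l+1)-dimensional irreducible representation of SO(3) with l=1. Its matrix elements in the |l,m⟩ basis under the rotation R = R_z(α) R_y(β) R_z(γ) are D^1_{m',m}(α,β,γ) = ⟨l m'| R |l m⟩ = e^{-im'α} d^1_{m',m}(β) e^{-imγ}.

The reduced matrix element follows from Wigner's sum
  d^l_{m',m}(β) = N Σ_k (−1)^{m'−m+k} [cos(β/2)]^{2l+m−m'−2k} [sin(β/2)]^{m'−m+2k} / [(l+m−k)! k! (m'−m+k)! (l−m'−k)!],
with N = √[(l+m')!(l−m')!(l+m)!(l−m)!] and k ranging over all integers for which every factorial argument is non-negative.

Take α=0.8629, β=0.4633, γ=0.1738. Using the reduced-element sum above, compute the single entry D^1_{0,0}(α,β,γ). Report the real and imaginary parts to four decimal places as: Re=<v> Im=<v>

Split into d^1_{0,0}(β=0.4633) × two z-phases.
Half-angle: c=0.973289, s=0.229584. N=√(1·1·1·1)=1.000000
k: max(0,(0)−(0))=0 … min(1+(0),1−(0))=1
  k=0: (−1)^0·1.0000/(1)·0.9733^2·0.2296^0 = +0.947291
  k=1: (−1)^1·1.0000/(1)·0.9733^0·0.2296^2 = -0.052709
d^1_{0,0}(0.4633) = +0.947291 -0.052709 = +0.894583
Phases: e^{-i·(0)·0.8629}=+1.000000+0.000000i, e^{-i·(0)·0.1738}=+1.000000+0.000000i ⇒ D=+0.894583+0.000000i

Re=0.8946 Im=0.0000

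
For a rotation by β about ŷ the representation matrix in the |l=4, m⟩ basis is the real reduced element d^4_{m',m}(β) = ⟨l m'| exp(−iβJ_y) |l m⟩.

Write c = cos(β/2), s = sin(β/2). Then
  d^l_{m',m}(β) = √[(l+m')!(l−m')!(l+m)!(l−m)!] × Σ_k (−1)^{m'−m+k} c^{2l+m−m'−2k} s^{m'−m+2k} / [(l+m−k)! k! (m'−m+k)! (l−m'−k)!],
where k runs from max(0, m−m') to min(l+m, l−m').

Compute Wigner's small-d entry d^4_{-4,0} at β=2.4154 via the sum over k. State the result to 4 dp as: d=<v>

d^4_{-4,0}(β=2.4154) via Wigner's sum:
c=cos(2.4154/2)=0.355170, s=sin(2.4154/2)=0.934802; N=√[1·40320·24·24]=4819.161753
Admissible k: 4..4 (factorial args all ≥0)
  k=4: (−1)^0·4819.1618/(576)·0.3552^4·0.9348^4 = +0.101666
d^4_{-4,0}(2.4154) = +0.101666

d=0.1017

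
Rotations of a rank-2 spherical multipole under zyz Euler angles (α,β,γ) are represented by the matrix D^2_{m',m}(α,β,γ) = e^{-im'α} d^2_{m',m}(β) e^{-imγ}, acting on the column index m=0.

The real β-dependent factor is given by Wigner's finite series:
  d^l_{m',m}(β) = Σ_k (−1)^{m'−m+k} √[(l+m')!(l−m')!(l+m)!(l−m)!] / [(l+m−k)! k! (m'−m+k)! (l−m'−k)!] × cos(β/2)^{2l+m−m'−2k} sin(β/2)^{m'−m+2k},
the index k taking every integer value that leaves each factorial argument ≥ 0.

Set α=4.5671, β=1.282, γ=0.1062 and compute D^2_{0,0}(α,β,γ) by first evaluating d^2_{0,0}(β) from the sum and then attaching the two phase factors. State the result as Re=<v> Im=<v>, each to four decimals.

Re=-0.3783 Im=0.0000

D^2_{0,0}(4.5671,1.282,0.1062) = e^{-i·0·4.5671}·d^2_{0,0}(1.282)·e^{-i·0·0.1062}. Compute d first:
Half-angle: c=0.801498, s=0.597997. N=√(2·2·2·2)=4.000000
Admissible k: 0..2 (factorial args all ≥0)
  k=0: (−1)^0·4.0000/(4)·0.8015^4·0.5980^0 = +0.412677
  k=1: (−1)^1·4.0000/(1)·0.8015^2·0.5980^2 = -0.918890
  k=2: (−1)^2·4.0000/(4)·0.8015^0·0.5980^4 = +0.127878
d^2_{0,0}(1.282) = +0.412677 -0.918890 +0.127878 = -0.378335
Phases: e^{-i·(0)·4.5671}=+1.000000+0.000000i, e^{-i·(0)·0.1062}=+1.000000+0.000000i ⇒ D=-0.378335+0.000000i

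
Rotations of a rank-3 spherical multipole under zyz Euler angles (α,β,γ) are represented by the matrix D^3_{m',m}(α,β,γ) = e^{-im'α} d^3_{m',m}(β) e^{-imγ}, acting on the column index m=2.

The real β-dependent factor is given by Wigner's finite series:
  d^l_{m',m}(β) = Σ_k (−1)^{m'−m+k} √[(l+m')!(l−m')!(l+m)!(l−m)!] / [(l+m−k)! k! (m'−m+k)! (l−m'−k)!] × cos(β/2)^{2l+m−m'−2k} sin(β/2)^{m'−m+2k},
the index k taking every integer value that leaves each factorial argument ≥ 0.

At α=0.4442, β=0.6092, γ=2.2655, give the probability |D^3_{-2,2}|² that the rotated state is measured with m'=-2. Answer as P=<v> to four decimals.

First d^3_{-2,2}(β=0.6092), then the phase factors e^{-i(-2)α} and e^{-i(2)γ}:
With c≡cos(β/2)=0.953967 and s≡sin(β/2)=0.299912, N=[1·120·120·1]^{1/2}=120.000000
Admissible k: 4..5 (factorial args all ≥0)
  k=4: (−1)^0·120.0000/(24)·0.9540^2·0.2999^4 = +0.036814
  k=5: (−1)^1·120.0000/(120)·0.9540^0·0.2999^6 = -0.000728
d^3_{-2,2}(0.6092) = +0.036814 -0.000728 = +0.036086
|D^3_{-2,2}|² = |d^3_{-2,2}(β)|² = (+0.036086)² = 0.001302 (the z-rotation phases have unit modulus)

P=0.0013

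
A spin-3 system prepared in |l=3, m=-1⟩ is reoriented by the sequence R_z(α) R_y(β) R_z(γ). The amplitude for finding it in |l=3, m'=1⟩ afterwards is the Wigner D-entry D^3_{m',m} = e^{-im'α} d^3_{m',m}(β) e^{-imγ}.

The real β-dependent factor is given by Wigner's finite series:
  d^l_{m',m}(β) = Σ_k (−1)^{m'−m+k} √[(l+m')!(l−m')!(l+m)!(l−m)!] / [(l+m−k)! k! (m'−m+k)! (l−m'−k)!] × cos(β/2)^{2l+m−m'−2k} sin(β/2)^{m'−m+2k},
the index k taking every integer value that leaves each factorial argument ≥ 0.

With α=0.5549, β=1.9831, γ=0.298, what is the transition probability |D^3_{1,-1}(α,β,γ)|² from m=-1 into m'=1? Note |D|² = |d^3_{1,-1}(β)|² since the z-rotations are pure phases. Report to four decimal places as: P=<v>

P=0.2070

First d^3_{1,-1}(β=1.9831), then the phase factors e^{-i(1)α} and e^{-i(-1)γ}:
c=cos(1.9831/2)=0.547393, s=sin(1.9831/2)=0.836875; N=√[24·2·2·24]=48.000000
k∈{0,1,2} keeps every argument non-negative
  k=0: (−1)^2·48.0000/(8)·0.5474^4·0.8369^2 = +0.377286
  k=1: (−1)^3·48.0000/(6)·0.5474^2·0.8369^4 = -1.175797
  k=2: (−1)^4·48.0000/(48)·0.5474^0·0.8369^6 = +0.343530
d^3_{1,-1}(1.9831) = +0.377286 -1.175797 +0.343530 = -0.454980
|D^3_{1,-1}|² = |d^3_{1,-1}(β)|² = (-0.454980)² = 0.207007 (the z-rotation phases have unit modulus)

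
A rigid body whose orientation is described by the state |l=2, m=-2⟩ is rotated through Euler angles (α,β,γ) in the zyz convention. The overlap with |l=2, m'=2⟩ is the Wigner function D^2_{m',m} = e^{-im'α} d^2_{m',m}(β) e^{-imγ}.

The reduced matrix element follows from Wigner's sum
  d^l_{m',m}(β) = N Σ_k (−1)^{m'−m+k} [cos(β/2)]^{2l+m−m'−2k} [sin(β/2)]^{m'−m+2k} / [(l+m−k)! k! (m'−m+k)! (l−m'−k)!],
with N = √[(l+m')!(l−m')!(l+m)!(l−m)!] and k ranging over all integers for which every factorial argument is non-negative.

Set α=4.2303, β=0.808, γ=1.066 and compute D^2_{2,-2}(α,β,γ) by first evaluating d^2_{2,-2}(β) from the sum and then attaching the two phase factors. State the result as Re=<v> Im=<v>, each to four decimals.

D^2_{2,-2}(4.2303,0.808,1.066) = e^{-i·2·4.2303}·d^2_{2,-2}(0.808)·e^{-i·-2·1.066}. Compute d first:
Half-angle: c=0.919496, s=0.393099. N=√(24·1·1·24)=24.000000
The bounds max(0,m−m')=0 and min(l+m,l−m')=0 give 1 term
  k=0: (−1)^4·24.0000/(24)·0.9195^0·0.3931^4 = +0.023879
d^2_{2,-2}(0.808) = +0.023879
Attach z-rotation phases: D = e^{-i(2)(4.2303)}·(+0.023879)·e^{-i(-2)(1.066)} = +0.023854-0.001084i

Re=0.0239 Im=-0.0011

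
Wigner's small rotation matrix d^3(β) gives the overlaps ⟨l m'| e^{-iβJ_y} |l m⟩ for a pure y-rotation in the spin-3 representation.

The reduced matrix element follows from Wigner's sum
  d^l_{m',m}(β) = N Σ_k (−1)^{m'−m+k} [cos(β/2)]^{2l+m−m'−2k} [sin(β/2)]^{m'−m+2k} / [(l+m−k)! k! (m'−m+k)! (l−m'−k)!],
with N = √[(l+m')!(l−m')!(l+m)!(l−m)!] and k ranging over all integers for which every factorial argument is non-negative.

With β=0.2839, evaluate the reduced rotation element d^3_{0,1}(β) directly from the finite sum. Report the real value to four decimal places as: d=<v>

d^3_{0,1}(β=0.2839) via Wigner's sum:
With c≡cos(β/2)=0.989942 and s≡sin(β/2)=0.141474, N=[6·6·24·2]^{1/2}=41.569219
The bounds max(0,m−m')=1 and min(l+m,l−m')=3 give 3 terms
  k=1: (−1)^0·41.5692/(12)·0.9899^5·0.1415^1 = +0.465924
  k=2: (−1)^1·41.5692/(4)·0.9899^3·0.1415^3 = -0.028548
  k=3: (−1)^2·41.5692/(12)·0.9899^1·0.1415^5 = +0.000194
d^3_{0,1}(0.2839) = +0.465924 -0.028548 +0.000194 = +0.437571

d=0.4376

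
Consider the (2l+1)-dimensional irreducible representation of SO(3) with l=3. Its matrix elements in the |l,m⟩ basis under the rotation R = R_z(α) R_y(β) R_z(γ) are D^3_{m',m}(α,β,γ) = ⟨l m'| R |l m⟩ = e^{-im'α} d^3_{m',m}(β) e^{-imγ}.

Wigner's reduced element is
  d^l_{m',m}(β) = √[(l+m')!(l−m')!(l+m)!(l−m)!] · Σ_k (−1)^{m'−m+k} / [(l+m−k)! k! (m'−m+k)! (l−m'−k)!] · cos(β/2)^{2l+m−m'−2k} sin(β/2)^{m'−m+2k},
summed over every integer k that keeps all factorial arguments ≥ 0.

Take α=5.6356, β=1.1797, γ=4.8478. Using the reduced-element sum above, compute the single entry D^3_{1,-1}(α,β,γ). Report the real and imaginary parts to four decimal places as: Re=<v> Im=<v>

Re=0.2724 Im=-0.2737

Split into d^3_{1,-1}(β=1.1797) × two z-phases.
Half-angle: c=0.831024, s=0.556236. N=√(24·2·2·24)=48.000000
Admissible k: 0..2 (factorial args all ≥0)
  k=0: (−1)^2·48.0000/(8)·0.8310^4·0.5562^2 = +0.885369
  k=1: (−1)^3·48.0000/(6)·0.8310^2·0.5562^4 = -0.528877
  k=2: (−1)^4·48.0000/(48)·0.8310^0·0.5562^6 = +0.029618
d^3_{1,-1}(1.1797) = +0.885369 -0.528877 +0.029618 = +0.386110
Attach z-rotation phases: D = e^{-i(1)(5.6356)}·(+0.386110)·e^{-i(-1)(4.8478)} = +0.272365-0.273676i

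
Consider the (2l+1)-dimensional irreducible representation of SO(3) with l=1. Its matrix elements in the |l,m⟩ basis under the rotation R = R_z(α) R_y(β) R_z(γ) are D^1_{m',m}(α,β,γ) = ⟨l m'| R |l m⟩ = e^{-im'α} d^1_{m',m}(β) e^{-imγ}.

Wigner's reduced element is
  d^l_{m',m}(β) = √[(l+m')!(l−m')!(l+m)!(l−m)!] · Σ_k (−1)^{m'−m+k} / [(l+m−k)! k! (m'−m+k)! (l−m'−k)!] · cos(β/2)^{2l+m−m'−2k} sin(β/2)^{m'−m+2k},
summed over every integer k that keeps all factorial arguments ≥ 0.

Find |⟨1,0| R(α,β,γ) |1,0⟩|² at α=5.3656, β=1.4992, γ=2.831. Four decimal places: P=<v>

Split into d^1_{0,0}(β=1.4992) × two z-phases.
Half-angle: c=0.731961, s=0.681346. N=√(1·1·1·1)=1.000000
Admissible k: 0..1 (factorial args all ≥0)
  k=0: (−1)^0·1.0000/(1)·0.7320^2·0.6813^0 = +0.535768
  k=1: (−1)^1·1.0000/(1)·0.7320^0·0.6813^2 = -0.464232
d^1_{0,0}(1.4992) = +0.535768 -0.464232 = +0.071535
|D^1_{0,0}|² = |d^1_{0,0}(β)|² = (+0.071535)² = 0.005117 (the z-rotation phases have unit modulus)

P=0.0051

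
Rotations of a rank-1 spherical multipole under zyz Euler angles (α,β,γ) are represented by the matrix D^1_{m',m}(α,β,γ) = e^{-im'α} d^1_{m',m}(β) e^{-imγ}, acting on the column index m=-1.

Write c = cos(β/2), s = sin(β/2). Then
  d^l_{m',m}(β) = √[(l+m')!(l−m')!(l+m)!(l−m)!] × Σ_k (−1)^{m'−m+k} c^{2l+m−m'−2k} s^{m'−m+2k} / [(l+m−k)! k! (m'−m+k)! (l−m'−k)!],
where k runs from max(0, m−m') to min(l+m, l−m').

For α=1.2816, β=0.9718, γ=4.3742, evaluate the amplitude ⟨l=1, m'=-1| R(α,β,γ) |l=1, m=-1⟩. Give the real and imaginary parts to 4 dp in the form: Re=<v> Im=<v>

D^1_{-1,-1}(1.2816,0.9718,4.3742) = e^{-i·-1·1.2816}·d^1_{-1,-1}(0.9718)·e^{-i·-1·4.3742}. Compute d first:
With c≡cos(β/2)=0.884255 and s≡sin(β/2)=0.467004, N=[1·2·1·2]^{1/2}=2.000000
Admissible k: 0..0 (factorial args all ≥0)
  k=0: (−1)^0·2.0000/(2)·0.8843^2·0.4670^0 = +0.781907
d^1_{-1,-1}(0.9718) = +0.781907
Attach z-rotation phases: D = e^{-i(-1)(1.2816)}·(+0.781907)·e^{-i(-1)(4.3742)} = +0.633005-0.459003i

Re=0.6330 Im=-0.4590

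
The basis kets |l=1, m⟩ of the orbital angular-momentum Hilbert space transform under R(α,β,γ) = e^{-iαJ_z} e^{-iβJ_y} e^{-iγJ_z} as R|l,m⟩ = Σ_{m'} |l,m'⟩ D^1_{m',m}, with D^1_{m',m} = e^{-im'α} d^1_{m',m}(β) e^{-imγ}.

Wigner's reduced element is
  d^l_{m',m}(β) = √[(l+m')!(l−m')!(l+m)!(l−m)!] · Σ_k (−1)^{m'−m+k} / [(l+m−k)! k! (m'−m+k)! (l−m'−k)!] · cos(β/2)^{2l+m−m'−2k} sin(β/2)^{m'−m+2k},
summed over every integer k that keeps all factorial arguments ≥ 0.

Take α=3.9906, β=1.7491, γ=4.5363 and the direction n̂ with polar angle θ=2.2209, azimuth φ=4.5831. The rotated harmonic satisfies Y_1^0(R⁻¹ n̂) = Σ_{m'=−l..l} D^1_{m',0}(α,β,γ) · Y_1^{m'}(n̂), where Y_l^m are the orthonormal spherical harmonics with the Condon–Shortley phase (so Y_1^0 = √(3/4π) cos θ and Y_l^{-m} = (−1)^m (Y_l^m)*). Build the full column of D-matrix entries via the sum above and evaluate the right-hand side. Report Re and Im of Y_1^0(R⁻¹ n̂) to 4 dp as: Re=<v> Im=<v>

Need the full column D^1_{m',0} for m'=−1..1 at α=3.9906, β=1.7491, γ=4.5363.
cos(β/2)=0.641342, sin(β/2)=0.767255
d^1_{-1,0}: single k=1 term ⇒ +0.695896;  D = -0.459799-0.522357i
d^1_{0,0}: k∈[0..1] ⇒ +0.411320 -0.588680 = -0.177360;  D = -0.177360+0.000000i
d^1_{1,0}: single k=0 term ⇒ -0.695896;  D = +0.459799-0.522357i
Y_1^{m'}(θ=2.2209,φ=4.5831) and Σ D·Y over m':
  (-0.4598-0.5224i)·(-0.0355+0.2727i)  (-0.1774+0.0000i)·(-0.2957+0.0000i)  (+0.4598-0.5224i)·(+0.0355+0.2727i)
Y_1^0(R⁻¹ n̂) = +0.369979+0.000000i

Re=0.3700 Im=0.0000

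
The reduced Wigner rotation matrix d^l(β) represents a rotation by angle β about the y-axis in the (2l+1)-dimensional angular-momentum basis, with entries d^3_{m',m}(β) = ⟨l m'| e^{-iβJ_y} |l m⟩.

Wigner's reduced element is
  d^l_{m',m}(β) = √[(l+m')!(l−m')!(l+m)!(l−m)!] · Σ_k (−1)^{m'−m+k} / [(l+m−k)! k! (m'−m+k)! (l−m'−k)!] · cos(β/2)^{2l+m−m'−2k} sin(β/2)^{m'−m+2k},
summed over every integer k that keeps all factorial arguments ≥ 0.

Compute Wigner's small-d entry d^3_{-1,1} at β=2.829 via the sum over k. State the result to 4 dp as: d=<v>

d=0.7479

d^3_{-1,1}(β=2.829) via Wigner's sum:
c=cos(2.829/2)=0.155661, s=sin(2.829/2)=0.987811; N=√[2·24·24·2]=48.000000
Admissible k: 2..4 (factorial args all ≥0)
  k=2: (−1)^0·48.0000/(8)·0.1557^4·0.9878^2 = +0.003437
  k=3: (−1)^1·48.0000/(6)·0.1557^2·0.9878^4 = -0.184562
  k=4: (−1)^2·48.0000/(48)·0.1557^0·0.9878^6 = +0.929056
d^3_{-1,1}(2.829) = +0.003437 -0.184562 +0.929056 = +0.747931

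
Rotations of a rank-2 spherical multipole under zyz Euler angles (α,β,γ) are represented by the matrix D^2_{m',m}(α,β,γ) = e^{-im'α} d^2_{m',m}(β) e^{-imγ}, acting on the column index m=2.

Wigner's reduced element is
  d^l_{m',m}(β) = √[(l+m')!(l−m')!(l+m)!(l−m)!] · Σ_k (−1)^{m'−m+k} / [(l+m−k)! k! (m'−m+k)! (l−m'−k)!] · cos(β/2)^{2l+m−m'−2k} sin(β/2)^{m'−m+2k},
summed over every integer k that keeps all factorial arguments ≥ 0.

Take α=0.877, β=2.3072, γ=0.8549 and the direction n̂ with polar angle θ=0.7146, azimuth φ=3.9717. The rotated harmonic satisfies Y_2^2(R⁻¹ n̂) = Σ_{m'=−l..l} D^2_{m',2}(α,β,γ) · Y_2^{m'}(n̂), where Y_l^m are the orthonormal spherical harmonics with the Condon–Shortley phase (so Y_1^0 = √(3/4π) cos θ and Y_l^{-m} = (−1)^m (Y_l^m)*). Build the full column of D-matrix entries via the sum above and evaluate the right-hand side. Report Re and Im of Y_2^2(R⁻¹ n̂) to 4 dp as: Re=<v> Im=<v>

Re=-0.0035 Im=-0.0048

Need the full column D^2_{m',2} for m'=−2..2 at α=0.877, β=2.3072, γ=0.8549.
cos(β/2)=0.405199, sin(β/2)=0.914229
d^2_{-2,2}: single k=4 term ⇒ +0.698585;  D = +0.697903+0.030867i
d^2_{-1,2}: single k=3 term ⇒ +0.619245;  D = +0.416632-0.458129i
d^2_{0,2}: single k=2 term ⇒ +0.336141;  D = -0.046575-0.332899i
d^2_{1,2}: single k=1 term ⇒ +0.121644;  D = -0.103398-0.064078i
d^2_{2,2}: single k=0 term ⇒ +0.026957;  D = -0.025570+0.008536i
Y_2^{m'}(θ=0.7146,φ=3.9717) and Σ D·Y over m':
  (+0.6979+0.0309i)·(-0.0148-0.1652i)  (+0.4166-0.4581i)·(-0.2580+0.2822i)  (-0.0466-0.3329i)·(+0.2245+0.0000i)  (-0.1034-0.0641i)·(+0.2580+0.2822i)  (-0.0256+0.0085i)·(-0.0148+0.1652i)
Y_2^2(R⁻¹ n̂) = -0.003540-0.004752i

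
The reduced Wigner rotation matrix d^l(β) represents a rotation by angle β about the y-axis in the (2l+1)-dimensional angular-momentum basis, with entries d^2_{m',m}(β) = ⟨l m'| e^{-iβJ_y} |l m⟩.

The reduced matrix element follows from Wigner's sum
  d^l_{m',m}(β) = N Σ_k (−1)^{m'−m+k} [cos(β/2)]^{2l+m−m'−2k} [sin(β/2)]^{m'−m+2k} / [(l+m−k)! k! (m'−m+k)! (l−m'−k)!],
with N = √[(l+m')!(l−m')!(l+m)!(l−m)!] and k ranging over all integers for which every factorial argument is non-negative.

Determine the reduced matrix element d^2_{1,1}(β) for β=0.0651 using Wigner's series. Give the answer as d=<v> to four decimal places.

d^2_{1,1}(β=0.0651) via Wigner's sum:
With c≡cos(β/2)=0.999470 and s≡sin(β/2)=0.032544, N=[6·1·6·1]^{1/2}=6.000000
Admissible k: 0..1 (factorial args all ≥0)
  k=0: (−1)^0·6.0000/(6)·0.9995^4·0.0325^0 = +0.997883
  k=1: (−1)^1·6.0000/(2)·0.9995^2·0.0325^2 = -0.003174
d^2_{1,1}(0.0651) = +0.997883 -0.003174 = +0.994709

d=0.9947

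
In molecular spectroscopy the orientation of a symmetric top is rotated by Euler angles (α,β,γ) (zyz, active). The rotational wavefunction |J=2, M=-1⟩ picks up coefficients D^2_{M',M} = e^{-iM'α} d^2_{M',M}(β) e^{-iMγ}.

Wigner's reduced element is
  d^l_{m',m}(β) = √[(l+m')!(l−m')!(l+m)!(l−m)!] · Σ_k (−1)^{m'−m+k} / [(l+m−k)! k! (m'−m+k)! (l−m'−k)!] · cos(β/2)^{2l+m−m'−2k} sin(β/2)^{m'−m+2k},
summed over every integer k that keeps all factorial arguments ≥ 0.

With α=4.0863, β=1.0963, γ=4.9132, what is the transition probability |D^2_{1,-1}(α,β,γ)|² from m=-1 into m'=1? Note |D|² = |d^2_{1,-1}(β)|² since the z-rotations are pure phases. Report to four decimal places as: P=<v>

D^2_{1,-1}(4.0863,1.0963,4.9132) = e^{-i·1·4.0863}·d^2_{1,-1}(1.0963)·e^{-i·-1·4.9132}. Compute d first:
Half-angle: c=0.853490, s=0.521109. N=√(6·1·1·6)=6.000000
k∈{0,1} keeps every argument non-negative
  k=0: (−1)^2·6.0000/(2)·0.8535^2·0.5211^2 = +0.593438
  k=1: (−1)^3·6.0000/(6)·0.8535^0·0.5211^4 = -0.073742
d^2_{1,-1}(1.0963) = +0.593438 -0.073742 = +0.519696
|D^2_{1,-1}|² = |d^2_{1,-1}(β)|² = (+0.519696)² = 0.270084 (the z-rotation phases have unit modulus)

P=0.2701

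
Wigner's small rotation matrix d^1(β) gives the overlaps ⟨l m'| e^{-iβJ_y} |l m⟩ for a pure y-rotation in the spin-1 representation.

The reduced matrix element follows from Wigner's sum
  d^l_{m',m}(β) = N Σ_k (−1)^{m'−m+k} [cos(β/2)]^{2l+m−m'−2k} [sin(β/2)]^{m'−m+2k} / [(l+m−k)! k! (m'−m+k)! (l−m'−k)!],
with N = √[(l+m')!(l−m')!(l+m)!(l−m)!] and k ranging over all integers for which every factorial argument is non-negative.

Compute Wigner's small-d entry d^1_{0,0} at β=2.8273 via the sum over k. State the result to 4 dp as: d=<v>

d^1_{0,0}(β=2.8273) via Wigner's sum:
Half-angle: c=0.156500, s=0.987678. N=√(1·1·1·1)=1.000000
Admissible k: 0..1 (factorial args all ≥0)
  k=0: (−1)^0·1.0000/(1)·0.1565^2·0.9877^0 = +0.024492
  k=1: (−1)^1·1.0000/(1)·0.1565^0·0.9877^2 = -0.975508
d^1_{0,0}(2.8273) = +0.024492 -0.975508 = -0.951015

d=-0.9510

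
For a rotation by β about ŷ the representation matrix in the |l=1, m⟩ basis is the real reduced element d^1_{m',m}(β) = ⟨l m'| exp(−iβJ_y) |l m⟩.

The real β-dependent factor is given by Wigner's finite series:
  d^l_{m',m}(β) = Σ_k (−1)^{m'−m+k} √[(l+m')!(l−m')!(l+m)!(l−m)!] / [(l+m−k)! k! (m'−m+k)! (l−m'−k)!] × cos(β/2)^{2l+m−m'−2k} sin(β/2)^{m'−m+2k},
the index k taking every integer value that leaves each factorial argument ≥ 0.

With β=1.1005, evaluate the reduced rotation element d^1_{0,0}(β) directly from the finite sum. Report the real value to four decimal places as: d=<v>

d=0.4532

d^1_{0,0}(β=1.1005) via Wigner's sum:
Half-angle: c=0.852394, s=0.522900. N=√(1·1·1·1)=1.000000
k∈{0,1} keeps every argument non-negative
  k=0: (−1)^0·1.0000/(1)·0.8524^2·0.5229^0 = +0.726575
  k=1: (−1)^1·1.0000/(1)·0.8524^0·0.5229^2 = -0.273425
d^1_{0,0}(1.1005) = +0.726575 -0.273425 = +0.453150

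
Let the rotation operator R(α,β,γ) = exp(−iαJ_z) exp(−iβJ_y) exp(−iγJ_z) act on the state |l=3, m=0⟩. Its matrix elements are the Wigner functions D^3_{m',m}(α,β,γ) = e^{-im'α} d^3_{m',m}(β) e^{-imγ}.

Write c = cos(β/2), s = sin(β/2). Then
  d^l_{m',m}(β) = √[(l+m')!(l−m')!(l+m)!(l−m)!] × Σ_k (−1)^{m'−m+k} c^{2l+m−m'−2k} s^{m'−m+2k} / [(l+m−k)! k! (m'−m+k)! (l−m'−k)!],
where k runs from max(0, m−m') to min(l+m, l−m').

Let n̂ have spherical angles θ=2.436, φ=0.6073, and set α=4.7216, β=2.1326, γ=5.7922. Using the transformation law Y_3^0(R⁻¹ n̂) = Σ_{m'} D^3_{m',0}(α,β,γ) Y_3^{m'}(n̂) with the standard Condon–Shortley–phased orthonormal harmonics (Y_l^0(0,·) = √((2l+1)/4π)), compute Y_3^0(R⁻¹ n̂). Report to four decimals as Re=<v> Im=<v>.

Re=-0.1064 Im=0.0000

Need the full column D^3_{m',0} for m'=−3..3 at α=4.7216, β=2.1326, γ=5.7922.
cos(β/2)=0.483367, sin(β/2)=0.875418
d^3_{-3,0}: single k=3 term ⇒ +0.338837;  D = -0.009362+0.338708i
d^3_{-2,0}: k∈[2..3] ⇒ +0.229139 -0.751581 = -0.522443;  D = +0.522354+0.009624i
d^3_{-1,0}: k∈[1..3] ⇒ +0.080018 -0.787387 +0.860884 = +0.153515;  D = +0.001414-0.153509i
d^3_{0,0}: k∈[0..3] ⇒ +0.012754 -0.376513 +1.234974 -0.450083 = +0.421132;  D = +0.421132+0.000000i
d^3_{1,0}: k∈[0..2] ⇒ -0.080018 +0.787387 -0.860884 = -0.153515;  D = -0.001414-0.153509i
d^3_{2,0}: k∈[0..1] ⇒ +0.229139 -0.751581 = -0.522443;  D = +0.522354-0.009624i
d^3_{3,0}: single k=0 term ⇒ -0.338837;  D = +0.009362+0.338708i
Y_3^{m'}(θ=2.436,φ=0.6073) and Σ D·Y over m':
  (-0.0094+0.3387i)·(-0.0283-0.1102i)  (+0.5224+0.0096i)·(-0.1141+0.3066i)  (+0.0014-0.1535i)·(+0.3265-0.2269i)  (+0.4211+0.0000i)·(+0.0292+0.0000i)  (-0.0014-0.1535i)·(-0.3265-0.2269i)  (+0.5224-0.0096i)·(-0.1141-0.3066i)  (+0.0094+0.3387i)·(+0.0283-0.1102i)
Y_3^0(R⁻¹ n̂) = -0.106359+0.000000i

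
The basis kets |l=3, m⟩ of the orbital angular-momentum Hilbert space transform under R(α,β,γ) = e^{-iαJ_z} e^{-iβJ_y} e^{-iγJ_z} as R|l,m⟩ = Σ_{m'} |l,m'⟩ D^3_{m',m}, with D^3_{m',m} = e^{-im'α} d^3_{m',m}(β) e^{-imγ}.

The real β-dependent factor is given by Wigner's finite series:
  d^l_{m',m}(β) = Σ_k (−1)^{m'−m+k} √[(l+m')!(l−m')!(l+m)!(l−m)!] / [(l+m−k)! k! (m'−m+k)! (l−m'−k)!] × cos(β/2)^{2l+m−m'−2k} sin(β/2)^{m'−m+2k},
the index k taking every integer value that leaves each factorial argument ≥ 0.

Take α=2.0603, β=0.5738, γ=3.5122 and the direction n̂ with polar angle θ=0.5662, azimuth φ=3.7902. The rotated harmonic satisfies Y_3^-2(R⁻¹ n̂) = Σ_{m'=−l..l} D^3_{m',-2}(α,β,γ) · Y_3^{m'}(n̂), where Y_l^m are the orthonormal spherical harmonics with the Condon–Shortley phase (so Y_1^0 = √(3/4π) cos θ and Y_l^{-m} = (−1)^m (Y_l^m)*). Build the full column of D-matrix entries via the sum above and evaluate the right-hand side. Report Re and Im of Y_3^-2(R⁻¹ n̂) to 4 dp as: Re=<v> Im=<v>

Need the full column D^3_{m',-2} for m'=−3..3 at α=2.0603, β=0.5738, γ=3.5122.
cos(β/2)=0.959126, sin(β/2)=0.282980
d^3_{-3,-2}: single k=1 term ⇒ +0.562613;  D = +0.451629+0.335506i
d^3_{-2,-2}: k∈[0..1] ⇒ +0.778490 -0.338832 = +0.439658;  D = +0.065452-0.434759i
d^3_{-1,-2}: k∈[0..1] ⇒ -0.726330 +0.126452 = -0.599878;  D = +0.565522-0.200096i
d^3_{0,-2}: k∈[0..1] ⇒ +0.371172 -0.032310 = +0.338862;  D = +0.249961+0.228794i
d^3_{1,-2}: k∈[0..1] ⇒ -0.126452 +0.005504 = -0.120948;  D = -0.030124+0.117137i
d^3_{2,-2}: k∈[0..1] ⇒ +0.029495 -0.000513 = +0.028981;  D = -0.028166+0.006827i
d^3_{3,-2}: single k=0 term ⇒ -0.004263;  D = -0.002834-0.003184i
Y_3^{m'}(θ=0.5662,φ=3.7902) and Σ D·Y over m':
  (+0.4516+0.3355i)·(+0.0236+0.0599i)  (+0.0655-0.4348i)·(+0.0671-0.2390i)  (+0.5655-0.2001i)·(-0.3539+0.2682i)  (+0.2500+0.2288i)·(+0.1768+0.0000i)  (-0.0301+0.1171i)·(+0.3539+0.2682i)  (-0.0282+0.0068i)·(+0.0671+0.2390i)  (-0.0028-0.0032i)·(-0.0236+0.0599i)
Y_3^-2(R⁻¹ n̂) = -0.256553+0.280118i

Re=-0.2566 Im=0.2801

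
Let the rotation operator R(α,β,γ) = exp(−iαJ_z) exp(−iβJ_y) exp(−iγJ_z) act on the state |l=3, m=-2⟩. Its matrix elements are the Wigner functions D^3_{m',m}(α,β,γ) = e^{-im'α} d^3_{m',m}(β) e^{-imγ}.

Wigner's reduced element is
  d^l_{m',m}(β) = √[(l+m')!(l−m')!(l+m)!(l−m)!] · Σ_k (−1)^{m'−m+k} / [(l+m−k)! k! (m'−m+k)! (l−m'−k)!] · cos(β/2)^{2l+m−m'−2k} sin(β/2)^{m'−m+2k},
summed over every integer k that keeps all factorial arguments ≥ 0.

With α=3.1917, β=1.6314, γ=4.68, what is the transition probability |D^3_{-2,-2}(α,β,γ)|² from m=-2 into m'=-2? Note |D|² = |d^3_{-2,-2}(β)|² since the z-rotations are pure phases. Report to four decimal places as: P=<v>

D^3_{-2,-2}(3.1917,1.6314,4.68) = e^{-i·-2·3.1917}·d^3_{-2,-2}(1.6314)·e^{-i·-2·4.68}. Compute d first:
With c≡cos(β/2)=0.685359 and s≡sin(β/2)=0.728206, N=[1·120·1·120]^{1/2}=120.000000
k: max(0,(-2)−(-2))=0 … min(3+(-2),3−(-2))=1
  k=0: (−1)^0·120.0000/(120)·0.6854^6·0.7282^0 = +0.103635
  k=1: (−1)^1·120.0000/(24)·0.6854^4·0.7282^2 = -0.584992
d^3_{-2,-2}(1.6314) = +0.103635 -0.584992 = -0.481357
|D^3_{-2,-2}|² = |d^3_{-2,-2}(β)|² = (-0.481357)² = 0.231704 (the z-rotation phases have unit modulus)

P=0.2317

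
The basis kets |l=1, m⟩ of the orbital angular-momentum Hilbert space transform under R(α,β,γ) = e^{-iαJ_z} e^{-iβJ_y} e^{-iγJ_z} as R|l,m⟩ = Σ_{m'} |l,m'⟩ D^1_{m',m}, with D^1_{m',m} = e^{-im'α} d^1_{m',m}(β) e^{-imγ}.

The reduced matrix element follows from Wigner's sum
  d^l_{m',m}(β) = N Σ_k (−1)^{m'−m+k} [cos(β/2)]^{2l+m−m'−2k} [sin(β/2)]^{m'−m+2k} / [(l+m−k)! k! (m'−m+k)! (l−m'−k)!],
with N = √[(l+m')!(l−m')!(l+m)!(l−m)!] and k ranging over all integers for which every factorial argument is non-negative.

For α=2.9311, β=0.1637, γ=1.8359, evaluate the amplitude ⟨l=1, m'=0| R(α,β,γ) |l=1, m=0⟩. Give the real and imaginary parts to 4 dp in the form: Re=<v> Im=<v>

Split into d^1_{0,0}(β=0.1637) × two z-phases.
Half-angle: c=0.996652, s=0.081759. N=√(1·1·1·1)=1.000000
k∈{0,1} keeps every argument non-negative
  k=0: (−1)^0·1.0000/(1)·0.9967^2·0.0818^0 = +0.993316
  k=1: (−1)^1·1.0000/(1)·0.9967^0·0.0818^2 = -0.006684
d^1_{0,0}(0.1637) = +0.993316 -0.006684 = +0.986631
D = (+1.000000+0.000000i)·(+0.986631)·(+1.000000+0.000000i) = +0.986631+0.000000i

Re=0.9866 Im=0.0000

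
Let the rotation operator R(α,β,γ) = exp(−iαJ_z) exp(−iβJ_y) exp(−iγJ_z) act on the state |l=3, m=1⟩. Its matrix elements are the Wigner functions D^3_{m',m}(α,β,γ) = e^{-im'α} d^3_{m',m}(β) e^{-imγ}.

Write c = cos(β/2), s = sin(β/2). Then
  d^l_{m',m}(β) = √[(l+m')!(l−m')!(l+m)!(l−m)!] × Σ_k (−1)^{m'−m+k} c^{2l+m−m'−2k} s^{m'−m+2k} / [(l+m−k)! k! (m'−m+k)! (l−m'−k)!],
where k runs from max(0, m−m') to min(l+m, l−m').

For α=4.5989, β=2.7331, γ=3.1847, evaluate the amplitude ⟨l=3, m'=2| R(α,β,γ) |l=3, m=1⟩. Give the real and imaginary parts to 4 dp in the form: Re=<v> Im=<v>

Re=0.0477 Im=0.0089

First d^3_{2,1}(β=2.7331), then the phase factors e^{-i(2)α} and e^{-i(1)γ}:
Half-angle: c=0.202829, s=0.979214. N=√(120·1·24·2)=75.894664
k∈{0,1} keeps every argument non-negative
  k=0: (−1)^1·75.8947/(24)·0.2028^5·0.9792^1 = -0.001063
  k=1: (−1)^2·75.8947/(12)·0.2028^3·0.9792^3 = +0.049551
d^3_{2,1}(2.7331) = -0.001063 +0.049551 = +0.048488
Phases: e^{-i·(2)·4.5989}=-0.974351-0.225034i, e^{-i·(1)·3.1847}=-0.999071+0.043094i ⇒ D=+0.047671+0.008865i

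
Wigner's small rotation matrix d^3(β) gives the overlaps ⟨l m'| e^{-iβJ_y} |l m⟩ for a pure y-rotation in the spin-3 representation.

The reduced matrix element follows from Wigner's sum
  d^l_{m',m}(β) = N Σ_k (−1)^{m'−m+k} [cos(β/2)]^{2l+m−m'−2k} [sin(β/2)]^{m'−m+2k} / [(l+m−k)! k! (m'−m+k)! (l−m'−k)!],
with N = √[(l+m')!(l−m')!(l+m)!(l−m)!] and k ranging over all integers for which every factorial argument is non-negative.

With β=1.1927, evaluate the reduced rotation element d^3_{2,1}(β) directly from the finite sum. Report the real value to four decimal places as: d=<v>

d=-0.0540

d^3_{2,1}(β=1.1927) via Wigner's sum:
Half-angle: c=0.827391, s=0.561626. N=√(120·1·24·2)=75.894664
k∈{0,1} keeps every argument non-negative
  k=0: (−1)^1·75.8947/(24)·0.8274^5·0.5616^1 = -0.688655
  k=1: (−1)^2·75.8947/(12)·0.8274^3·0.5616^3 = +0.634607
d^3_{2,1}(1.1927) = -0.688655 +0.634607 = -0.054048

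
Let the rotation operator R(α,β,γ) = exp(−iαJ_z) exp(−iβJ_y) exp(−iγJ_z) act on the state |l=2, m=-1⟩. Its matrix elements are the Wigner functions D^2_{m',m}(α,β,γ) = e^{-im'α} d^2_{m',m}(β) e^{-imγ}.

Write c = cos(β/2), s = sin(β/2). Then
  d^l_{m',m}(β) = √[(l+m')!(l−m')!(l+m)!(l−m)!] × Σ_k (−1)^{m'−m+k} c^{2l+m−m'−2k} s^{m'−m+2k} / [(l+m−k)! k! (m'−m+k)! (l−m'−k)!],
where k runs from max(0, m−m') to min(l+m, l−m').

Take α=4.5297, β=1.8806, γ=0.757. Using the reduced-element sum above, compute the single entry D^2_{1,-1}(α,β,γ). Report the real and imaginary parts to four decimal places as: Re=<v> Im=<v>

Re=-0.2056 Im=0.1502

D^2_{1,-1}(4.5297,1.8806,0.757) = e^{-i·1·4.5297}·d^2_{1,-1}(1.8806)·e^{-i·-1·0.757}. Compute d first:
c=cos(1.8806/2)=0.589546, s=sin(1.8806/2)=0.807735; N=√[6·1·1·6]=6.000000
k: max(0,(-1)−(1))=0 … min(2+(-1),2−(1))=1
  k=0: (−1)^2·6.0000/(2)·0.5895^2·0.8077^2 = +0.680290
  k=1: (−1)^3·6.0000/(6)·0.5895^0·0.8077^4 = -0.425673
d^2_{1,-1}(1.8806) = +0.680290 -0.425673 = +0.254617
D = (-0.181674+0.983359i)·(+0.254617)·(+0.726900+0.686744i) = -0.205572+0.150234i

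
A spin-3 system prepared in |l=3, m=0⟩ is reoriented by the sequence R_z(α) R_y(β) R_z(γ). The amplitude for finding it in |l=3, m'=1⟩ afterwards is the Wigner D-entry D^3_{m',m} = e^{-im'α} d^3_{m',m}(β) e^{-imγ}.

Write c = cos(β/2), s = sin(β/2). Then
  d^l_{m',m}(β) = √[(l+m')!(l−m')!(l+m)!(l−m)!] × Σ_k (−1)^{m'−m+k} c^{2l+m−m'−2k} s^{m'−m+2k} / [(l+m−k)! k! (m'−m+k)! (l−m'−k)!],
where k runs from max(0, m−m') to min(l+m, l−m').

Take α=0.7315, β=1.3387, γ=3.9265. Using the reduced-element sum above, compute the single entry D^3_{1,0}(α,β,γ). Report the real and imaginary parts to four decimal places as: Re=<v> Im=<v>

Split into d^3_{1,0}(β=1.3387) × two z-phases.
With c≡cos(β/2)=0.784225 and s≡sin(β/2)=0.620476, N=[24·2·6·6]^{1/2}=41.569219
k: max(0,(0)−(1))=0 … min(3+(0),3−(1))=2
  k=0: (−1)^1·41.5692/(12)·0.7842^5·0.6205^1 = -0.637558
  k=1: (−1)^2·41.5692/(4)·0.7842^3·0.6205^3 = +1.197319
  k=2: (−1)^3·41.5692/(12)·0.7842^1·0.6205^5 = -0.249837
d^3_{1,0}(1.3387) = -0.637558 +1.197319 -0.249837 = +0.309924
D = (+0.744173-0.667987i)·(+0.309924)·(+1.000000+0.000000i) = +0.230637-0.207025i

Re=0.2306 Im=-0.2070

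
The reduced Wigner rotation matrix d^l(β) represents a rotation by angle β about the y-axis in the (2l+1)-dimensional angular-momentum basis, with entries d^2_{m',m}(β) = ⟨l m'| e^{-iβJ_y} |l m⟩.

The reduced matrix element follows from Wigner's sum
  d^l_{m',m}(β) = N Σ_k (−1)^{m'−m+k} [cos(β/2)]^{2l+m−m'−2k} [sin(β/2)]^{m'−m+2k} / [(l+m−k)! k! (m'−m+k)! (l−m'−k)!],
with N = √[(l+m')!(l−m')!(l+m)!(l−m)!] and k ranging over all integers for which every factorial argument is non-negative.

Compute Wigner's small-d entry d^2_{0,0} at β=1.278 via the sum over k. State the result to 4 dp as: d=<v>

d=-0.3750

d^2_{0,0}(β=1.278) via Wigner's sum:
c=cos(1.278/2)=0.802693, s=sin(1.278/2)=0.596393; N=√[2·2·2·2]=4.000000
The bounds max(0,m−m')=0 and min(l+m,l−m')=2 give 3 terms
  k=0: (−1)^0·4.0000/(4)·0.8027^4·0.5964^0 = +0.415142
  k=1: (−1)^1·4.0000/(1)·0.8027^2·0.5964^2 = -0.916692
  k=2: (−1)^2·4.0000/(4)·0.8027^0·0.5964^4 = +0.126512
d^2_{0,0}(1.278) = +0.415142 -0.916692 +0.126512 = -0.375039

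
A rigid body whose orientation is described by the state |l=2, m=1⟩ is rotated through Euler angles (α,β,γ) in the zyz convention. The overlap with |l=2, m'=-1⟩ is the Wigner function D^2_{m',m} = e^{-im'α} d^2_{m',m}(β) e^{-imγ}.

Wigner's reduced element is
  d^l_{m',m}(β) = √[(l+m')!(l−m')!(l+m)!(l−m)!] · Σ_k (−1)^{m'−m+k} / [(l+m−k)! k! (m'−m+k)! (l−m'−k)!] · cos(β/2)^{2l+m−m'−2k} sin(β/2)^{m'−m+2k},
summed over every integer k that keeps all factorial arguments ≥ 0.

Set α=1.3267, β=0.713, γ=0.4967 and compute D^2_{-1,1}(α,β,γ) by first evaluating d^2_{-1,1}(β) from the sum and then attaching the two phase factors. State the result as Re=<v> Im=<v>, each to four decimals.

Re=0.2065 Im=0.2258

Split into d^2_{-1,1}(β=0.713) × two z-phases.
c=cos(0.713/2)=0.937124, s=sin(0.713/2)=0.348996; N=√[1·6·6·1]=6.000000
k: max(0,(1)−(-1))=2 … min(2+(1),2−(-1))=3
  k=2: (−1)^0·6.0000/(2)·0.9371^2·0.3490^2 = +0.320891
  k=3: (−1)^1·6.0000/(6)·0.9371^0·0.3490^4 = -0.014835
d^2_{-1,1}(0.713) = +0.320891 -0.014835 = +0.306056
D = (+0.241680+0.970356i)·(+0.306056)·(+0.879160-0.476527i) = +0.206550+0.225848i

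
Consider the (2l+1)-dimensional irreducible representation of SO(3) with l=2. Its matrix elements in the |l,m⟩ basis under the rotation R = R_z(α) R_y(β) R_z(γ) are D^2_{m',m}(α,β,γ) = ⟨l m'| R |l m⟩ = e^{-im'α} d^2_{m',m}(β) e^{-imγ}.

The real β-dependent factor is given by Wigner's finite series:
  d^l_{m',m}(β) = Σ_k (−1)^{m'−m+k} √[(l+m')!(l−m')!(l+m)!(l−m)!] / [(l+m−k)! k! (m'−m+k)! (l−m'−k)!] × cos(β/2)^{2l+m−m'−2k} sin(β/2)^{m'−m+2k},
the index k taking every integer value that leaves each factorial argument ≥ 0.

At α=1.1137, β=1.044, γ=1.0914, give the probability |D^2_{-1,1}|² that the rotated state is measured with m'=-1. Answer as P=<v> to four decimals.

P=0.2486

First d^2_{-1,1}(β=1.044), then the phase factors e^{-i(-1)α} and e^{-i(1)γ}:
Half-angle: c=0.866824, s=0.498615. N=√(1·6·6·1)=6.000000
The bounds max(0,m−m')=2 and min(l+m,l−m')=3 give 2 terms
  k=2: (−1)^0·6.0000/(2)·0.8668^2·0.4986^2 = +0.560419
  k=3: (−1)^1·6.0000/(6)·0.8668^0·0.4986^4 = -0.061810
d^2_{-1,1}(1.044) = +0.560419 -0.061810 = +0.498609
|D^2_{-1,1}|² = |d^2_{-1,1}(β)|² = (+0.498609)² = 0.248611 (the z-rotation phases have unit modulus)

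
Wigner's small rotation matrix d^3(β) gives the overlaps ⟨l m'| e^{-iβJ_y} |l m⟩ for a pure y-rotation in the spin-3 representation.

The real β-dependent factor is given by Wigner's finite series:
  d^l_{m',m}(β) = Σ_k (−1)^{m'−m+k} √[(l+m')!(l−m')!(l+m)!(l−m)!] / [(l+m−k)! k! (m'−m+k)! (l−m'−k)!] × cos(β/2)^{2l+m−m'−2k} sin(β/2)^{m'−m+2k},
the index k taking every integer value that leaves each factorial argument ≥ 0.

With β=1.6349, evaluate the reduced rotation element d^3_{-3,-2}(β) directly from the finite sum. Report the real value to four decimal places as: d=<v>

d^3_{-3,-2}(β=1.6349) via Wigner's sum:
With c≡cos(β/2)=0.684083 and s≡sin(β/2)=0.729404, N=[1·720·1·120]^{1/2}=293.938769
The bounds max(0,m−m')=1 and min(l+m,l−m')=1 give 1 term
  k=1: (−1)^0·293.9388/(120)·0.6841^5·0.7294^1 = +0.267663
d^3_{-3,-2}(1.6349) = +0.267663

d=0.2677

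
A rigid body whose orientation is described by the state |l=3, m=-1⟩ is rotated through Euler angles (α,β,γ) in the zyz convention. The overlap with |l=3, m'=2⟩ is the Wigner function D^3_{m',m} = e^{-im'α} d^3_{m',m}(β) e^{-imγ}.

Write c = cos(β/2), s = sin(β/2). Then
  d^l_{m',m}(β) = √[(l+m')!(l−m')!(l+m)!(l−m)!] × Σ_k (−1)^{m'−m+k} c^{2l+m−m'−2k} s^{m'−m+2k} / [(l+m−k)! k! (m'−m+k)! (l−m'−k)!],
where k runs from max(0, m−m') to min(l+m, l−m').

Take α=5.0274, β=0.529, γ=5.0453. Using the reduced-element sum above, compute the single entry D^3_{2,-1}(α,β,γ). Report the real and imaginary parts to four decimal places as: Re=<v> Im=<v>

Split into d^3_{2,-1}(β=0.529) × two z-phases.
c=cos(0.529/2)=0.965223, s=sin(0.529/2)=0.261427; N=√[120·1·2·24]=75.894664
k: max(0,(-1)−(2))=0 … min(3+(-1),3−(2))=1
  k=0: (−1)^3·75.8947/(12)·0.9652^3·0.2614^3 = -0.101616
  k=1: (−1)^4·75.8947/(24)·0.9652^1·0.2614^5 = +0.003727
d^3_{2,-1}(0.529) = -0.101616 +0.003727 = -0.097889
D = (-0.808015+0.589163i)·(-0.097889)·(+0.326796-0.945095i) = -0.028658-0.093600i

Re=-0.0287 Im=-0.0936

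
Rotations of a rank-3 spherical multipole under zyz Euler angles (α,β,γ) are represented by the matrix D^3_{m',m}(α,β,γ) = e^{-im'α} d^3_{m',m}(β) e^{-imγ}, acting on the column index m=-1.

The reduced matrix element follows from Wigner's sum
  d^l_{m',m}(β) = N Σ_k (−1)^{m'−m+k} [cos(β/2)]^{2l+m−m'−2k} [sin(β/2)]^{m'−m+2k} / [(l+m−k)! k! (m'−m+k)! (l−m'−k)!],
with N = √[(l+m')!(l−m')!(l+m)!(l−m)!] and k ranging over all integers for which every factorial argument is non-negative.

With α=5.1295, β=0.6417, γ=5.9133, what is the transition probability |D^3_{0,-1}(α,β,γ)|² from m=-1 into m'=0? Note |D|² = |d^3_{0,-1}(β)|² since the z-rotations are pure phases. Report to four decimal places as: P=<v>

P=0.3277

D^3_{0,-1}(5.1295,0.6417,5.9133) = e^{-i·0·5.1295}·d^3_{0,-1}(0.6417)·e^{-i·-1·5.9133}. Compute d first:
Half-angle: c=0.948968, s=0.315373. N=√(6·6·2·24)=41.569219
The bounds max(0,m−m')=0 and min(l+m,l−m')=2 give 3 terms
  k=0: (−1)^1·41.5692/(12)·0.9490^5·0.3154^1 = -0.840761
  k=1: (−1)^2·41.5692/(4)·0.9490^3·0.3154^3 = +0.278574
  k=2: (−1)^3·41.5692/(12)·0.9490^1·0.3154^5 = -0.010256
d^3_{0,-1}(0.6417) = -0.840761 +0.278574 -0.010256 = -0.572443
|D^3_{0,-1}|² = |d^3_{0,-1}(β)|² = (-0.572443)² = 0.327691 (the z-rotation phases have unit modulus)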